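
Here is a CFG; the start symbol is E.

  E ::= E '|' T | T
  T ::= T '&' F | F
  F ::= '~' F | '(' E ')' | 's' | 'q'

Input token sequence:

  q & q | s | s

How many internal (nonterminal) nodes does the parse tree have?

[E [E [E [T [T [F q]] & [F q]]] | [T [F s]]] | [T [F s]]]

11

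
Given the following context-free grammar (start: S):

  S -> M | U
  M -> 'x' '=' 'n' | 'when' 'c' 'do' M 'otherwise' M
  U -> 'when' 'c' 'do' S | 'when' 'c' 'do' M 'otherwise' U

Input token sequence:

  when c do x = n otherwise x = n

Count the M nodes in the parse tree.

[S [M when c do [M x = n] otherwise [M x = n]]]

3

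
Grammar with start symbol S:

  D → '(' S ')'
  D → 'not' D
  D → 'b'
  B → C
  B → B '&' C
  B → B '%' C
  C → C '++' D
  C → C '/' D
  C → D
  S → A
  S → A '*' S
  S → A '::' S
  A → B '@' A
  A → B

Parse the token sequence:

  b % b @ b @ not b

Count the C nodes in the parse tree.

[S [A [B [B [C [D b]]] % [C [D b]]] @ [A [B [C [D b]]] @ [A [B [C [D not [D b]]]]]]]]

4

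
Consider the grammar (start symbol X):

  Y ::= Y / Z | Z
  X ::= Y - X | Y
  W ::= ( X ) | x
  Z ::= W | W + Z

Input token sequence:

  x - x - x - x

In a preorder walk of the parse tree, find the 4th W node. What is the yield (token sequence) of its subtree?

x

[X [Y [Z [W x]]] - [X [Y [Z [W x]]] - [X [Y [Z [W x]]] - [X [Y [Z [W x]]]]]]]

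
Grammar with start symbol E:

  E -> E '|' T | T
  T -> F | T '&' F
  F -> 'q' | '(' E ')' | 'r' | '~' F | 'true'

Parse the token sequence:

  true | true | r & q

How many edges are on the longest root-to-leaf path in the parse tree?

5

[E [E [E [T [F true]]] | [T [F true]]] | [T [T [F r]] & [F q]]]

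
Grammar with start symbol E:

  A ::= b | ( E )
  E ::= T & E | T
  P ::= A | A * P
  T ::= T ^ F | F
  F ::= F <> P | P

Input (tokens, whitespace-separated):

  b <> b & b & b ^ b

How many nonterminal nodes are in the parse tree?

22

[E [T [F [F [P [A b]]] <> [P [A b]]]] & [E [T [F [P [A b]]]] & [E [T [T [F [P [A b]]]] ^ [F [P [A b]]]]]]]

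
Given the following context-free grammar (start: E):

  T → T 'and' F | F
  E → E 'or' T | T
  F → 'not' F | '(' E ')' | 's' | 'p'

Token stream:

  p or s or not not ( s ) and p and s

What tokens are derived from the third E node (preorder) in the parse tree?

[E [E [E [T [F p]]] or [T [F s]]] or [T [T [T [F not [F not [F ( [E [T [F s]]] )]]]] and [F p]] and [F s]]]

p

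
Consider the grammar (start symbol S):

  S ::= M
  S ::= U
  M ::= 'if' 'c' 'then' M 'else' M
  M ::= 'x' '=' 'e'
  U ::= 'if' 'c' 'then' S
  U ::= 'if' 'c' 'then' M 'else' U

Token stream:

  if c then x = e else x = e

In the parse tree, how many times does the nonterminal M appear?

3

[S [M if c then [M x = e] else [M x = e]]]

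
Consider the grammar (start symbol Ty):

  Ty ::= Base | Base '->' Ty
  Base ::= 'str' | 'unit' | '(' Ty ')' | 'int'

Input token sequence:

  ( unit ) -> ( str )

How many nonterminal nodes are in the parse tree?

8

[Ty [Base ( [Ty [Base unit]] )] -> [Ty [Base ( [Ty [Base str]] )]]]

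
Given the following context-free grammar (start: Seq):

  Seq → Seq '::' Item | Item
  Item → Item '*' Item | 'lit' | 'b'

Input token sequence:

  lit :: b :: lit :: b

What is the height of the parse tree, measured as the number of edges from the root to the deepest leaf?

5

[Seq [Seq [Seq [Seq [Item lit]] :: [Item b]] :: [Item lit]] :: [Item b]]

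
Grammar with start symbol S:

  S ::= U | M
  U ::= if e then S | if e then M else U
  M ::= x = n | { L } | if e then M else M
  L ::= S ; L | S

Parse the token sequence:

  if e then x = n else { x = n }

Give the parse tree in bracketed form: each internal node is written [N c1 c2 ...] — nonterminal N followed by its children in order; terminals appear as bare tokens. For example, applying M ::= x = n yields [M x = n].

S
M
if e then M else M
if e then x = n else M
if e then x = n else { L }
if e then x = n else { S }
if e then x = n else { M }
if e then x = n else { x = n }

[S [M if e then [M x = n] else [M { [L [S [M x = n]]] }]]]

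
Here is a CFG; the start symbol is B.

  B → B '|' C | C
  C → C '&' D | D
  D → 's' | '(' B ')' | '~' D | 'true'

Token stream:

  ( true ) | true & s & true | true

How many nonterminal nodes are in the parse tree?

16

[B [B [B [C [D ( [B [C [D true]]] )]]] | [C [C [C [D true]] & [D s]] & [D true]]] | [C [D true]]]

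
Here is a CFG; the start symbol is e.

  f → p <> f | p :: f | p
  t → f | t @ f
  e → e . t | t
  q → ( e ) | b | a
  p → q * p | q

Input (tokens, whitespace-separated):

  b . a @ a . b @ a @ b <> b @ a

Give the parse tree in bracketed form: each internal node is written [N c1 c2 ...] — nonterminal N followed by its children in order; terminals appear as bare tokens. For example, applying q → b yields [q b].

[e [e [e [t [f [p [q b]]]]] . [t [t [f [p [q a]]]] @ [f [p [q a]]]]] . [t [t [t [t [f [p [q b]]]] @ [f [p [q a]]]] @ [f [p [q b]] <> [f [p [q b]]]]] @ [f [p [q a]]]]]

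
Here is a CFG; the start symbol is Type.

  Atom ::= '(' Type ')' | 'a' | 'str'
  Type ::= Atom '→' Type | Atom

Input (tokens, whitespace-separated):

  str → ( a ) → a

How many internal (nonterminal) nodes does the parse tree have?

8

[Type [Atom str] → [Type [Atom ( [Type [Atom a]] )] → [Type [Atom a]]]]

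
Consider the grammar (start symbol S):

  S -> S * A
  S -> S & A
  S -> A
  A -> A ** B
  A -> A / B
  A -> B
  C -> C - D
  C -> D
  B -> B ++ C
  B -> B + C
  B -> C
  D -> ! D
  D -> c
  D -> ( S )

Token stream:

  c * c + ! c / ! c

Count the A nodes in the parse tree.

3

[S [S [A [B [C [D c]]]]] * [A [A [B [B [C [D c]]] + [C [D ! [D c]]]]] / [B [C [D ! [D c]]]]]]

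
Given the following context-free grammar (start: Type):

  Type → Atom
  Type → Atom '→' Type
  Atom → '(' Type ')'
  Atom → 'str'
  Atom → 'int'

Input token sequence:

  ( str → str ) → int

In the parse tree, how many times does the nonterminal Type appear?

4

[Type [Atom ( [Type [Atom str] → [Type [Atom str]]] )] → [Type [Atom int]]]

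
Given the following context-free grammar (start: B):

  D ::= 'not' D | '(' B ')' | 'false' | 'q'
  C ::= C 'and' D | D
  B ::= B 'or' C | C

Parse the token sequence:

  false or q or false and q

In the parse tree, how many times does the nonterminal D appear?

[B [B [B [C [D false]]] or [C [D q]]] or [C [C [D false]] and [D q]]]

4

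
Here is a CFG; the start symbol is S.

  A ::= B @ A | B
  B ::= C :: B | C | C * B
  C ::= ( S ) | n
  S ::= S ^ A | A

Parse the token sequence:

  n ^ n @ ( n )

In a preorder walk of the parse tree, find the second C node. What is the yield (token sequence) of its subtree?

n

[S [S [A [B [C n]]]] ^ [A [B [C n]] @ [A [B [C ( [S [A [B [C n]]]] )]]]]]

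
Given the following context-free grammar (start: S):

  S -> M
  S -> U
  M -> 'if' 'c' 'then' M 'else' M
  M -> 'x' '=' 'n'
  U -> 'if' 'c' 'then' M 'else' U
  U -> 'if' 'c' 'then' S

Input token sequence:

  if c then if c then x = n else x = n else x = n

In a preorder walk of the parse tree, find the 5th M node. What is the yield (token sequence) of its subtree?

[S [M if c then [M if c then [M x = n] else [M x = n]] else [M x = n]]]

x = n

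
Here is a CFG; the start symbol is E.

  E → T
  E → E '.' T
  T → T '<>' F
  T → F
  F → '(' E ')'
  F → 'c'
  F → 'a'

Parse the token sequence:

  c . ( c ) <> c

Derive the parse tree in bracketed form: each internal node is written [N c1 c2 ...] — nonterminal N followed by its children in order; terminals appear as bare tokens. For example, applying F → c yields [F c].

[E [E [T [F c]]] . [T [T [F ( [E [T [F c]]] )]] <> [F c]]]

E
E . T
T . T
F . T
c . T
c . T <> F
c . F <> F
c . ( E ) <> F
c . ( T ) <> F
c . ( F ) <> F
c . ( c ) <> F
c . ( c ) <> c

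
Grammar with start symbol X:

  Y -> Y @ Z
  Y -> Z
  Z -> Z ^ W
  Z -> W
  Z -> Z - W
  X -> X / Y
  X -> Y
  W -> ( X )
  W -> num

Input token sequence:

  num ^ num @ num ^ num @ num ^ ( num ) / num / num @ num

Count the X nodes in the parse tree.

4

[X [X [X [Y [Y [Y [Z [Z [W num]] ^ [W num]]] @ [Z [Z [W num]] ^ [W num]]] @ [Z [Z [W num]] ^ [W ( [X [Y [Z [W num]]]] )]]]] / [Y [Z [W num]]]] / [Y [Y [Z [W num]]] @ [Z [W num]]]]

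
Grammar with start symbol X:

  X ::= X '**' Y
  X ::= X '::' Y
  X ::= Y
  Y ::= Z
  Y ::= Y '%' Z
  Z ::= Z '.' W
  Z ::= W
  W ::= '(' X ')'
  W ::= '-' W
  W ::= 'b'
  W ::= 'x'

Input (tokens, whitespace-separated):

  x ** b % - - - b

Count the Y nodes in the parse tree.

3

[X [X [Y [Z [W x]]]] ** [Y [Y [Z [W b]]] % [Z [W - [W - [W - [W b]]]]]]]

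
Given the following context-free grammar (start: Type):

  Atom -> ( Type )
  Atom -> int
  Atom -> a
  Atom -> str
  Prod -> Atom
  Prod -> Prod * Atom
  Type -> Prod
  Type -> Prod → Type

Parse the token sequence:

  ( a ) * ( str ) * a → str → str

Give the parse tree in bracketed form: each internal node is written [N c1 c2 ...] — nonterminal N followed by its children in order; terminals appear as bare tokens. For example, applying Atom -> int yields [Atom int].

Type
Prod → Type
Prod * Atom → Type
Prod * Atom * Atom → Type
Atom * Atom * Atom → Type
( Type ) * Atom * Atom → Type
( Prod ) * Atom * Atom → Type
( Atom ) * Atom * Atom → Type
( a ) * Atom * Atom → Type
( a ) * ( Type ) * Atom → Type
( a ) * ( Prod ) * Atom → Type
( a ) * ( Atom ) * Atom → Type
( a ) * ( str ) * Atom → Type
( a ) * ( str ) * a → Type
( a ) * ( str ) * a → Prod → Type
( a ) * ( str ) * a → Atom → Type
( a ) * ( str ) * a → str → Type
( a ) * ( str ) * a → str → Prod
( a ) * ( str ) * a → str → Atom
( a ) * ( str ) * a → str → str

[Type [Prod [Prod [Prod [Atom ( [Type [Prod [Atom a]]] )]] * [Atom ( [Type [Prod [Atom str]]] )]] * [Atom a]] → [Type [Prod [Atom str]] → [Type [Prod [Atom str]]]]]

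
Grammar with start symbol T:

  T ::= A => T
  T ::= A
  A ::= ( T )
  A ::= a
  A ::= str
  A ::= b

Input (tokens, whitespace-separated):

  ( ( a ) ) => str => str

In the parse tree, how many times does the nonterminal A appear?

5

[T [A ( [T [A ( [T [A a]] )]] )] => [T [A str] => [T [A str]]]]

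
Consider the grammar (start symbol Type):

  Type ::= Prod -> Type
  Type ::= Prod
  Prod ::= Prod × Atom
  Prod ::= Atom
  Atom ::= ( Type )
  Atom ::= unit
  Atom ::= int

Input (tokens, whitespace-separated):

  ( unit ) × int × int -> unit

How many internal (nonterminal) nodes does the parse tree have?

13

[Type [Prod [Prod [Prod [Atom ( [Type [Prod [Atom unit]]] )]] × [Atom int]] × [Atom int]] -> [Type [Prod [Atom unit]]]]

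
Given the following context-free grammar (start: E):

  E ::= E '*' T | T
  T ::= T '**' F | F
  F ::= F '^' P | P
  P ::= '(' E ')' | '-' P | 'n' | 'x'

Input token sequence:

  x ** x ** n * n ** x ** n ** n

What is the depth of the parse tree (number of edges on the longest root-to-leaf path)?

7

[E [E [T [T [T [F [P x]]] ** [F [P x]]] ** [F [P n]]]] * [T [T [T [T [F [P n]]] ** [F [P x]]] ** [F [P n]]] ** [F [P n]]]]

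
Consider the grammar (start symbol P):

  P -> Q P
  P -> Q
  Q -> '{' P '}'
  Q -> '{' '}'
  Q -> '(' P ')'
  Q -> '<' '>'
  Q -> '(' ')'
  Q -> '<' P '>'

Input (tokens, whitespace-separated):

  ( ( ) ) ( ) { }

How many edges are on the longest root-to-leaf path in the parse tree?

[P [Q ( [P [Q ( )]] )] [P [Q ( )] [P [Q { }]]]]

4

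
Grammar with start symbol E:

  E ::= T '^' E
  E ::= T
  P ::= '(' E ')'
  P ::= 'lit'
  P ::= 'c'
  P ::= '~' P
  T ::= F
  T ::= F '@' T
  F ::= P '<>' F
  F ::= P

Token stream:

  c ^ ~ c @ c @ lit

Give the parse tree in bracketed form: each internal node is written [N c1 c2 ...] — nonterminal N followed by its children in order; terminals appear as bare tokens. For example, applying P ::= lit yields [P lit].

[E [T [F [P c]]] ^ [E [T [F [P ~ [P c]]] @ [T [F [P c]] @ [T [F [P lit]]]]]]]

E
T ^ E
F ^ E
P ^ E
c ^ E
c ^ T
c ^ F @ T
c ^ P @ T
c ^ ~ P @ T
c ^ ~ c @ T
c ^ ~ c @ F @ T
c ^ ~ c @ P @ T
c ^ ~ c @ c @ T
c ^ ~ c @ c @ F
c ^ ~ c @ c @ P
c ^ ~ c @ c @ lit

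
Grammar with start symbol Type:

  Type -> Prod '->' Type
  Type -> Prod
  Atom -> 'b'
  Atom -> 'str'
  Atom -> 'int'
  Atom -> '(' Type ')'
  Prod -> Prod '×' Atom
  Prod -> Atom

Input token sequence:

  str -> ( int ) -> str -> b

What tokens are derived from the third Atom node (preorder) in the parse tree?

[Type [Prod [Atom str]] -> [Type [Prod [Atom ( [Type [Prod [Atom int]]] )]] -> [Type [Prod [Atom str]] -> [Type [Prod [Atom b]]]]]]

int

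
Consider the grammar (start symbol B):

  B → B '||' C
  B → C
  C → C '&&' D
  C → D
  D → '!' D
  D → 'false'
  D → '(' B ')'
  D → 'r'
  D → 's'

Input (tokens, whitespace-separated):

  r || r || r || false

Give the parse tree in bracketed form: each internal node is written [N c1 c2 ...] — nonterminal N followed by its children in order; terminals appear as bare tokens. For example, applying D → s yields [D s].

B
B || C
B || C || C
B || C || C || C
C || C || C || C
D || C || C || C
r || C || C || C
r || D || C || C
r || r || C || C
r || r || D || C
r || r || r || C
r || r || r || D
r || r || r || false

[B [B [B [B [C [D r]]] || [C [D r]]] || [C [D r]]] || [C [D false]]]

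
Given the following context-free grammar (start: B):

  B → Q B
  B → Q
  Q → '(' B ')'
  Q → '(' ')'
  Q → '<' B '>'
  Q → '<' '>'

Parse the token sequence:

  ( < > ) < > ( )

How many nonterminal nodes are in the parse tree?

[B [Q ( [B [Q < >]] )] [B [Q < >] [B [Q ( )]]]]

8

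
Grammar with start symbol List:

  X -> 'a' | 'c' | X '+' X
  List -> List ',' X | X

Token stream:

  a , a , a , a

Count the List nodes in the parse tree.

4

[List [List [List [List [X a]] , [X a]] , [X a]] , [X a]]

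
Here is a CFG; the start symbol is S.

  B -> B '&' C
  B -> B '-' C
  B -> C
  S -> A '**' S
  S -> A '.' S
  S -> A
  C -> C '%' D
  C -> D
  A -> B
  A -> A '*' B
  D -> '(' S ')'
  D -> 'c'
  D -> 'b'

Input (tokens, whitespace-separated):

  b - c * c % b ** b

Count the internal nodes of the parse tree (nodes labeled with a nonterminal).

19

[S [A [A [B [B [C [D b]]] - [C [D c]]]] * [B [C [C [D c]] % [D b]]]] ** [S [A [B [C [D b]]]]]]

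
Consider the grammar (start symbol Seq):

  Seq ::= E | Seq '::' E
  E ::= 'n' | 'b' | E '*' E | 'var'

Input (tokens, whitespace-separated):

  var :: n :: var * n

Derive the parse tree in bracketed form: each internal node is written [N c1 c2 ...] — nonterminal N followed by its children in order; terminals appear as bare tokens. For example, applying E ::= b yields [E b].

[Seq [Seq [Seq [E var]] :: [E n]] :: [E [E var] * [E n]]]

Seq
Seq :: E
Seq :: E :: E
E :: E :: E
var :: E :: E
var :: n :: E
var :: n :: E * E
var :: n :: var * E
var :: n :: var * n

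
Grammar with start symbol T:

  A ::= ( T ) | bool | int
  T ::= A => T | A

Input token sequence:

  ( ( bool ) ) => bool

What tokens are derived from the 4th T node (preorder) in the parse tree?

bool

[T [A ( [T [A ( [T [A bool]] )]] )] => [T [A bool]]]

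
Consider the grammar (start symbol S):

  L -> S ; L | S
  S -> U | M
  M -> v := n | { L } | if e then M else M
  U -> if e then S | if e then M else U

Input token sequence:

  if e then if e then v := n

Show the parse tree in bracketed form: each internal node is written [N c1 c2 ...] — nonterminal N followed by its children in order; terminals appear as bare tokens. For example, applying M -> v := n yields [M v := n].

[S [U if e then [S [U if e then [S [M v := n]]]]]]

S
U
if e then S
if e then U
if e then if e then S
if e then if e then M
if e then if e then v := n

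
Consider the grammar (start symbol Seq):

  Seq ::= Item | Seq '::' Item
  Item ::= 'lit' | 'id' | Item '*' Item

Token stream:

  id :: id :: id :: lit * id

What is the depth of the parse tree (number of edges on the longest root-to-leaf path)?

5

[Seq [Seq [Seq [Seq [Item id]] :: [Item id]] :: [Item id]] :: [Item [Item lit] * [Item id]]]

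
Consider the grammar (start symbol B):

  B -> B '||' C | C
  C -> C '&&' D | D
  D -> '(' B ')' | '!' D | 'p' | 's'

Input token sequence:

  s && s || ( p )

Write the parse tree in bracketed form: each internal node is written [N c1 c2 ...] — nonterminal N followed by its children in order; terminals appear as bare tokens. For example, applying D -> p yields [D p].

[B [B [C [C [D s]] && [D s]]] || [C [D ( [B [C [D p]]] )]]]

B
B || C
C || C
C && D || C
D && D || C
s && D || C
s && s || C
s && s || D
s && s || ( B )
s && s || ( C )
s && s || ( D )
s && s || ( p )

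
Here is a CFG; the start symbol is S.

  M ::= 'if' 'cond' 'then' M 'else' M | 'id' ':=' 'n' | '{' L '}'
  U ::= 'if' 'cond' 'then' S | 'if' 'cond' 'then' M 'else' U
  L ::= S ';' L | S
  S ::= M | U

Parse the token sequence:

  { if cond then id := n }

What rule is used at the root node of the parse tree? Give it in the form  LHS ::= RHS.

S ::= M

[S [M { [L [S [U if cond then [S [M id := n]]]]] }]]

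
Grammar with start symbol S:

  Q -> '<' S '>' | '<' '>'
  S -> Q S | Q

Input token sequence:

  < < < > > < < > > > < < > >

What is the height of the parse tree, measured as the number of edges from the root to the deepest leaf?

7

[S [Q < [S [Q < [S [Q < >]] >] [S [Q < [S [Q < >]] >]]] >] [S [Q < [S [Q < >]] >]]]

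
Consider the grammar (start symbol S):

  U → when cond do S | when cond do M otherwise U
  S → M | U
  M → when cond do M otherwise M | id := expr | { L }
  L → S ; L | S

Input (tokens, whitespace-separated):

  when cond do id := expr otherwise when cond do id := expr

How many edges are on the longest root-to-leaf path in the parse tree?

[S [U when cond do [M id := expr] otherwise [U when cond do [S [M id := expr]]]]]

5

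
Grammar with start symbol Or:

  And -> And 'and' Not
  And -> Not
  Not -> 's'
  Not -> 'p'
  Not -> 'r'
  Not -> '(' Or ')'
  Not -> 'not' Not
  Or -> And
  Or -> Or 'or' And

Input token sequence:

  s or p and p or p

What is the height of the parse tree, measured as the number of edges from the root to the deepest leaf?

5

[Or [Or [Or [And [Not s]]] or [And [And [Not p]] and [Not p]]] or [And [Not p]]]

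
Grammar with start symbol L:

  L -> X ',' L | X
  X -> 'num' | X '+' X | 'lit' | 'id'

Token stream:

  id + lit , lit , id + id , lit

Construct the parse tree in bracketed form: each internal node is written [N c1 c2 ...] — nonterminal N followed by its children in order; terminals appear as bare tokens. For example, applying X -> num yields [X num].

[L [X [X id] + [X lit]] , [L [X lit] , [L [X [X id] + [X id]] , [L [X lit]]]]]

L
X , L
X + X , L
id + X , L
id + lit , L
id + lit , X , L
id + lit , lit , L
id + lit , lit , X , L
id + lit , lit , X + X , L
id + lit , lit , id + X , L
id + lit , lit , id + id , L
id + lit , lit , id + id , X
id + lit , lit , id + id , lit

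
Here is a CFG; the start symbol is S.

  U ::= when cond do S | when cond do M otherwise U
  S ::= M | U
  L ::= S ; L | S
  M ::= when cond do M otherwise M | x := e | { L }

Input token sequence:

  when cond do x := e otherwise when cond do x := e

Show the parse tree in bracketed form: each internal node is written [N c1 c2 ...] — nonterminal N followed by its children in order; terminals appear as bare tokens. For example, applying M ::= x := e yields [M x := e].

[S [U when cond do [M x := e] otherwise [U when cond do [S [M x := e]]]]]

S
U
when cond do M otherwise U
when cond do x := e otherwise U
when cond do x := e otherwise when cond do S
when cond do x := e otherwise when cond do M
when cond do x := e otherwise when cond do x := e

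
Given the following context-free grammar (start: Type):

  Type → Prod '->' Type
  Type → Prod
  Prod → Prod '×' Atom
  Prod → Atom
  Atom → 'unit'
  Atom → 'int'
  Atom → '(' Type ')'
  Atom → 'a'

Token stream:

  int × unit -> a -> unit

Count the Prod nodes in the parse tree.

4

[Type [Prod [Prod [Atom int]] × [Atom unit]] -> [Type [Prod [Atom a]] -> [Type [Prod [Atom unit]]]]]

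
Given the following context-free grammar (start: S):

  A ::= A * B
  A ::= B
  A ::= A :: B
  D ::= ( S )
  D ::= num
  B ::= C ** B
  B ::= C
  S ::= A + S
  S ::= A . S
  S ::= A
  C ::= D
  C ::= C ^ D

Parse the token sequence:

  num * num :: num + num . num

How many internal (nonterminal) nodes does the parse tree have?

23

[S [A [A [A [B [C [D num]]]] * [B [C [D num]]]] :: [B [C [D num]]]] + [S [A [B [C [D num]]]] . [S [A [B [C [D num]]]]]]]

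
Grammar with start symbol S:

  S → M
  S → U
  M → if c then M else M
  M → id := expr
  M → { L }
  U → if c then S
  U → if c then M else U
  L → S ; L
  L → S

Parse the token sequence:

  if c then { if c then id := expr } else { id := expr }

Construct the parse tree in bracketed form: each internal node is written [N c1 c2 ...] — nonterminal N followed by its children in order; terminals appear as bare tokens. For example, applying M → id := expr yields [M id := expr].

[S [M if c then [M { [L [S [U if c then [S [M id := expr]]]]] }] else [M { [L [S [M id := expr]]] }]]]

S
M
if c then M else M
if c then { L } else M
if c then { S } else M
if c then { U } else M
if c then { if c then S } else M
if c then { if c then M } else M
if c then { if c then id := expr } else M
if c then { if c then id := expr } else { L }
if c then { if c then id := expr } else { S }
if c then { if c then id := expr } else { M }
if c then { if c then id := expr } else { id := expr }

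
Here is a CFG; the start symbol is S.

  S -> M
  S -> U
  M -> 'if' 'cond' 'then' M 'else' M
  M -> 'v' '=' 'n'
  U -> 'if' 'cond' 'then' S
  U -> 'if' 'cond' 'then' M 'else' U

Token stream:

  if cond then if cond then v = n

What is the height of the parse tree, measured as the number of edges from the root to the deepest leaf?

6

[S [U if cond then [S [U if cond then [S [M v = n]]]]]]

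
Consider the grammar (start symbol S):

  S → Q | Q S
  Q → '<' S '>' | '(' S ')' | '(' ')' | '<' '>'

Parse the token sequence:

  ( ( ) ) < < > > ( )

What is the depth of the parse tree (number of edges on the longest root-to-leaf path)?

5

[S [Q ( [S [Q ( )]] )] [S [Q < [S [Q < >]] >] [S [Q ( )]]]]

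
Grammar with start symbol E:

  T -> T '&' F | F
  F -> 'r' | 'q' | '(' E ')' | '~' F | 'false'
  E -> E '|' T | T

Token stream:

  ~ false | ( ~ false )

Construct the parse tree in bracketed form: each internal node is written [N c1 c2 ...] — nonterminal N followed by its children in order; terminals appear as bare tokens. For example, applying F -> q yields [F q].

[E [E [T [F ~ [F false]]]] | [T [F ( [E [T [F ~ [F false]]]] )]]]

E
E | T
T | T
F | T
~ F | T
~ false | T
~ false | F
~ false | ( E )
~ false | ( T )
~ false | ( F )
~ false | ( ~ F )
~ false | ( ~ false )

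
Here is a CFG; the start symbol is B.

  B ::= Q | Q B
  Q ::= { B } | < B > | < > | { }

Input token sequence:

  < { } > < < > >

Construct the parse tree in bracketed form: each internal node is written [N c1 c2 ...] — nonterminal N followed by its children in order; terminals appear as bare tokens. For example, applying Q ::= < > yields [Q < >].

B
Q B
< B > B
< Q > B
< { } > B
< { } > Q
< { } > < B >
< { } > < Q >
< { } > < < > >

[B [Q < [B [Q { }]] >] [B [Q < [B [Q < >]] >]]]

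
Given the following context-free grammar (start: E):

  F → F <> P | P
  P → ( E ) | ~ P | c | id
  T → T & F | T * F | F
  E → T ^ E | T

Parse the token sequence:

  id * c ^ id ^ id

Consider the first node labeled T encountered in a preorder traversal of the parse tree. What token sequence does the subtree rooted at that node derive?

[E [T [T [F [P id]]] * [F [P c]]] ^ [E [T [F [P id]]] ^ [E [T [F [P id]]]]]]

id * c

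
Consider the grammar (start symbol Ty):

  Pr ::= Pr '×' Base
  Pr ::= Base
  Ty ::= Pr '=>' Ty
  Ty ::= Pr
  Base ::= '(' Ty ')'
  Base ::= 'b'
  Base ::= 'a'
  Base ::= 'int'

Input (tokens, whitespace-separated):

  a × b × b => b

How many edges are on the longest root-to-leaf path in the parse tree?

5

[Ty [Pr [Pr [Pr [Base a]] × [Base b]] × [Base b]] => [Ty [Pr [Base b]]]]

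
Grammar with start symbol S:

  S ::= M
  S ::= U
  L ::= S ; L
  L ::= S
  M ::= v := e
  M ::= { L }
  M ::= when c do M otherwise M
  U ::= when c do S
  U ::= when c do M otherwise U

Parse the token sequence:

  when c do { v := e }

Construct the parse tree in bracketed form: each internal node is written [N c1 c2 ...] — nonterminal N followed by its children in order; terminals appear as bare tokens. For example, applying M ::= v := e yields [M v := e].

[S [U when c do [S [M { [L [S [M v := e]]] }]]]]

S
U
when c do S
when c do M
when c do { L }
when c do { S }
when c do { M }
when c do { v := e }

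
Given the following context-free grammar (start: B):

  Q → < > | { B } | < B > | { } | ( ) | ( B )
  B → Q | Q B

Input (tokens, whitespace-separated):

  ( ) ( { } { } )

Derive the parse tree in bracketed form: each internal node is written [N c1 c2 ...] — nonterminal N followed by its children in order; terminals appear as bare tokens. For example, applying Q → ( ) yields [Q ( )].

[B [Q ( )] [B [Q ( [B [Q { }] [B [Q { }]]] )]]]

B
Q B
( ) B
( ) Q
( ) ( B )
( ) ( Q B )
( ) ( { } B )
( ) ( { } Q )
( ) ( { } { } )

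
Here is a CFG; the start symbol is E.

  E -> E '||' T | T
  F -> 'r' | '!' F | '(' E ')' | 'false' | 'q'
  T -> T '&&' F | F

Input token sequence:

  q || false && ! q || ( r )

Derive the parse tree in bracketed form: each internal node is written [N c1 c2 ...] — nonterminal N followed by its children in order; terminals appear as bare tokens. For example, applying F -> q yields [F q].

E
E || T
E || T || T
T || T || T
F || T || T
q || T || T
q || T && F || T
q || F && F || T
q || false && F || T
q || false && ! F || T
q || false && ! q || T
q || false && ! q || F
q || false && ! q || ( E )
q || false && ! q || ( T )
q || false && ! q || ( F )
q || false && ! q || ( r )

[E [E [E [T [F q]]] || [T [T [F false]] && [F ! [F q]]]] || [T [F ( [E [T [F r]]] )]]]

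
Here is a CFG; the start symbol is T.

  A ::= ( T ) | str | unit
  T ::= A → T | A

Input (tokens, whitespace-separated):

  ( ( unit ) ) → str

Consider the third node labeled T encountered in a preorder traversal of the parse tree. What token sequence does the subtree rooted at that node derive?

unit

[T [A ( [T [A ( [T [A unit]] )]] )] → [T [A str]]]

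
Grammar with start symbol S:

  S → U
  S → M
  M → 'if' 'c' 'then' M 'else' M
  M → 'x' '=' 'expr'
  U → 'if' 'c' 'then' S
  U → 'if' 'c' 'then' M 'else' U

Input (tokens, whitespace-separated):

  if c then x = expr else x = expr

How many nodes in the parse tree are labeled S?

1

[S [M if c then [M x = expr] else [M x = expr]]]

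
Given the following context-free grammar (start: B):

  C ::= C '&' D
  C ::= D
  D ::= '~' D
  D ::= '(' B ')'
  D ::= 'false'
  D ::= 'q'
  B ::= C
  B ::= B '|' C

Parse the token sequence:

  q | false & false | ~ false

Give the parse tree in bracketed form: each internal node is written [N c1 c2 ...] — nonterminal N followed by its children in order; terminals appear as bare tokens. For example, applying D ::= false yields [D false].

B
B | C
B | C | C
C | C | C
D | C | C
q | C | C
q | C & D | C
q | D & D | C
q | false & D | C
q | false & false | C
q | false & false | D
q | false & false | ~ D
q | false & false | ~ false

[B [B [B [C [D q]]] | [C [C [D false]] & [D false]]] | [C [D ~ [D false]]]]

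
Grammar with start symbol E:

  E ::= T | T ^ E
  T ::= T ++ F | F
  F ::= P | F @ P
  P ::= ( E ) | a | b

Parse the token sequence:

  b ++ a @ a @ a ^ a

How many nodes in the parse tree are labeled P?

5

[E [T [T [F [P b]]] ++ [F [F [F [P a]] @ [P a]] @ [P a]]] ^ [E [T [F [P a]]]]]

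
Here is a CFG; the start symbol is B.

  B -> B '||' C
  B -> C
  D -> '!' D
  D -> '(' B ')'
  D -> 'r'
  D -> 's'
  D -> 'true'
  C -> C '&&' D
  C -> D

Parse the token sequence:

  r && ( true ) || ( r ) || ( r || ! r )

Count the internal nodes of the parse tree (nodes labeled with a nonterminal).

[B [B [B [C [C [D r]] && [D ( [B [C [D true]]] )]]] || [C [D ( [B [C [D r]]] )]]] || [C [D ( [B [B [C [D r]]] || [C [D ! [D r]]]] )]]]

24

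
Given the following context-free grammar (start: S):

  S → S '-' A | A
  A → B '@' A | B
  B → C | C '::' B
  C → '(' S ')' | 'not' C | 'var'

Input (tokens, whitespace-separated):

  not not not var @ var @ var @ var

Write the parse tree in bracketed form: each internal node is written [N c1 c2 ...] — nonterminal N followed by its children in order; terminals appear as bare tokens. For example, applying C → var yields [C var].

S
A
B @ A
C @ A
not C @ A
not not C @ A
not not not C @ A
not not not var @ A
not not not var @ B @ A
not not not var @ C @ A
not not not var @ var @ A
not not not var @ var @ B @ A
not not not var @ var @ C @ A
not not not var @ var @ var @ A
not not not var @ var @ var @ B
not not not var @ var @ var @ C
not not not var @ var @ var @ var

[S [A [B [C not [C not [C not [C var]]]]] @ [A [B [C var]] @ [A [B [C var]] @ [A [B [C var]]]]]]]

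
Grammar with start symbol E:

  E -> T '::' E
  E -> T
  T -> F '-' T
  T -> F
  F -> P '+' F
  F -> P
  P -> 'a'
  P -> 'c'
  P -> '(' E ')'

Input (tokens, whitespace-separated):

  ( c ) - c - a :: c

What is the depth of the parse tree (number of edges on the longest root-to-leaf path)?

[E [T [F [P ( [E [T [F [P c]]]] )]] - [T [F [P c]] - [T [F [P a]]]]] :: [E [T [F [P c]]]]]

8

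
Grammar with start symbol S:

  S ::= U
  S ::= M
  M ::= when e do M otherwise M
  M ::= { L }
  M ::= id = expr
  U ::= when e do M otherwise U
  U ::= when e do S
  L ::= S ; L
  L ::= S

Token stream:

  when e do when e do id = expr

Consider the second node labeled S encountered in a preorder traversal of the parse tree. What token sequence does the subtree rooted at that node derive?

[S [U when e do [S [U when e do [S [M id = expr]]]]]]

when e do id = expr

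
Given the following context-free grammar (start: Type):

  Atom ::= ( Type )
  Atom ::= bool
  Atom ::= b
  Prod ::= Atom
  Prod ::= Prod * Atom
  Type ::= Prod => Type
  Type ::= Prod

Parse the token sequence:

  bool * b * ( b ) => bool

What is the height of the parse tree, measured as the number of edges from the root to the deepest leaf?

[Type [Prod [Prod [Prod [Atom bool]] * [Atom b]] * [Atom ( [Type [Prod [Atom b]]] )]] => [Type [Prod [Atom bool]]]]

6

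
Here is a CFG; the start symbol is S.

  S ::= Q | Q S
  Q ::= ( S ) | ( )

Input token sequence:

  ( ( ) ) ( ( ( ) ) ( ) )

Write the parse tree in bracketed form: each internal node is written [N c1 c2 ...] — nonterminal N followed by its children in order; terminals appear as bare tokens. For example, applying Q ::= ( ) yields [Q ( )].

[S [Q ( [S [Q ( )]] )] [S [Q ( [S [Q ( [S [Q ( )]] )] [S [Q ( )]]] )]]]

S
Q S
( S ) S
( Q ) S
( ( ) ) S
( ( ) ) Q
( ( ) ) ( S )
( ( ) ) ( Q S )
( ( ) ) ( ( S ) S )
( ( ) ) ( ( Q ) S )
( ( ) ) ( ( ( ) ) S )
( ( ) ) ( ( ( ) ) Q )
( ( ) ) ( ( ( ) ) ( ) )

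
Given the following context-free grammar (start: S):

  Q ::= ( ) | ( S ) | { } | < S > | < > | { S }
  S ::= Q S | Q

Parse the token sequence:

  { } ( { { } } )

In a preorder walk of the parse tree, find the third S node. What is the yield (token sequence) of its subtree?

[S [Q { }] [S [Q ( [S [Q { [S [Q { }]] }]] )]]]

{ { } }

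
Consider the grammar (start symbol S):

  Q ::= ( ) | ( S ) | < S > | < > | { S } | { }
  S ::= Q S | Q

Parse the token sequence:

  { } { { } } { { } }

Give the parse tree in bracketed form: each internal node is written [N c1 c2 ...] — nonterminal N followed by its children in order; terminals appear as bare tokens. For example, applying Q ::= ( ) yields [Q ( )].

[S [Q { }] [S [Q { [S [Q { }]] }] [S [Q { [S [Q { }]] }]]]]

S
Q S
{ } S
{ } Q S
{ } { S } S
{ } { Q } S
{ } { { } } S
{ } { { } } Q
{ } { { } } { S }
{ } { { } } { Q }
{ } { { } } { { } }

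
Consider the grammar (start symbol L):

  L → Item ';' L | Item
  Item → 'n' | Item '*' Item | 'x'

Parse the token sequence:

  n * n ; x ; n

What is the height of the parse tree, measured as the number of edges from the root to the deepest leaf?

[L [Item [Item n] * [Item n]] ; [L [Item x] ; [L [Item n]]]]

4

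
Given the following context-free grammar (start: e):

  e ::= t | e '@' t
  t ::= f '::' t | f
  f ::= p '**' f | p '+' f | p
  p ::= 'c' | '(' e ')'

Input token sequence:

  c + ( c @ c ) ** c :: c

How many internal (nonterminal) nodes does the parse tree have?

19

[e [t [f [p c] + [f [p ( [e [e [t [f [p c]]]] @ [t [f [p c]]]] )] ** [f [p c]]]] :: [t [f [p c]]]]]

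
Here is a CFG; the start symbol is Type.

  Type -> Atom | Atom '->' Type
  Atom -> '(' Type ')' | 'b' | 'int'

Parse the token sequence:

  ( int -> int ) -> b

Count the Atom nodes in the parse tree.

4

[Type [Atom ( [Type [Atom int] -> [Type [Atom int]]] )] -> [Type [Atom b]]]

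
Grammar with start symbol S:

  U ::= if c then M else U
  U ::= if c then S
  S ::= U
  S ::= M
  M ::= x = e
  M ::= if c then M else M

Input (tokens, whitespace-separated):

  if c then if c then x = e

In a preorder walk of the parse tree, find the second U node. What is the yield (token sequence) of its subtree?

[S [U if c then [S [U if c then [S [M x = e]]]]]]

if c then x = e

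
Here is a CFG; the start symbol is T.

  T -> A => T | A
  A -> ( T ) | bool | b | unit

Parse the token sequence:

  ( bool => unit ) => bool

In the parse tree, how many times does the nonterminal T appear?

[T [A ( [T [A bool] => [T [A unit]]] )] => [T [A bool]]]

4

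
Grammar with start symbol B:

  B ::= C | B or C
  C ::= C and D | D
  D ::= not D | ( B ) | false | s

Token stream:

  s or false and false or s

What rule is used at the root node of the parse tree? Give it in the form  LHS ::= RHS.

[B [B [B [C [D s]]] or [C [C [D false]] and [D false]]] or [C [D s]]]

B ::= B or C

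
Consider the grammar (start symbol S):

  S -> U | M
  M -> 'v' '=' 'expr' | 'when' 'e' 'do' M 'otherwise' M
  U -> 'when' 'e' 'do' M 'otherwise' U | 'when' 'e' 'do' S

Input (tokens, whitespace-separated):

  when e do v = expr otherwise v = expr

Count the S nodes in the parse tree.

[S [M when e do [M v = expr] otherwise [M v = expr]]]

1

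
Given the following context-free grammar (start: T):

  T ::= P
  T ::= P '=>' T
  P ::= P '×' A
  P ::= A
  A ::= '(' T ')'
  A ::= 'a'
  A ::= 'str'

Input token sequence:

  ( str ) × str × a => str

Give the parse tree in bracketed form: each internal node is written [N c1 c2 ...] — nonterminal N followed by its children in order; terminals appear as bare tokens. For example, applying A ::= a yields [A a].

T
P => T
P × A => T
P × A × A => T
A × A × A => T
( T ) × A × A => T
( P ) × A × A => T
( A ) × A × A => T
( str ) × A × A => T
( str ) × str × A => T
( str ) × str × a => T
( str ) × str × a => P
( str ) × str × a => A
( str ) × str × a => str

[T [P [P [P [A ( [T [P [A str]]] )]] × [A str]] × [A a]] => [T [P [A str]]]]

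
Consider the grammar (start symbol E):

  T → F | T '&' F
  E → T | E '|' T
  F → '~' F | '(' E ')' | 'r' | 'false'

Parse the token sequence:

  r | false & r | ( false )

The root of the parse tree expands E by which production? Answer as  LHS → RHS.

E → E '|' T

[E [E [E [T [F r]]] | [T [T [F false]] & [F r]]] | [T [F ( [E [T [F false]]] )]]]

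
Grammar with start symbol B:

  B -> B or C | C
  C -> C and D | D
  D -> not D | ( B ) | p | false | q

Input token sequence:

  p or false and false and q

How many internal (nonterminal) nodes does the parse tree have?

[B [B [C [D p]]] or [C [C [C [D false]] and [D false]] and [D q]]]

10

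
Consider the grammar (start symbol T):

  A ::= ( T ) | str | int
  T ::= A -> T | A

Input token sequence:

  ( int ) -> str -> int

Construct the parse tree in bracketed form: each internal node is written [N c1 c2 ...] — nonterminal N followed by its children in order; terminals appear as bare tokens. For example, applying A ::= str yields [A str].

T
A -> T
( T ) -> T
( A ) -> T
( int ) -> T
( int ) -> A -> T
( int ) -> str -> T
( int ) -> str -> A
( int ) -> str -> int

[T [A ( [T [A int]] )] -> [T [A str] -> [T [A int]]]]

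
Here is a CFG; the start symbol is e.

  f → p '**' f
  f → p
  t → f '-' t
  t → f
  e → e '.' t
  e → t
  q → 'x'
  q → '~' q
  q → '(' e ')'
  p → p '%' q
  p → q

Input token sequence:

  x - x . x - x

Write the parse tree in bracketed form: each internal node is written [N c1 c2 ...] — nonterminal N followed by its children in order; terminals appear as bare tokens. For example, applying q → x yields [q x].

e
e . t
t . t
f - t . t
p - t . t
q - t . t
x - t . t
x - f . t
x - p . t
x - q . t
x - x . t
x - x . f - t
x - x . p - t
x - x . q - t
x - x . x - t
x - x . x - f
x - x . x - p
x - x . x - q
x - x . x - x

[e [e [t [f [p [q x]]] - [t [f [p [q x]]]]]] . [t [f [p [q x]]] - [t [f [p [q x]]]]]]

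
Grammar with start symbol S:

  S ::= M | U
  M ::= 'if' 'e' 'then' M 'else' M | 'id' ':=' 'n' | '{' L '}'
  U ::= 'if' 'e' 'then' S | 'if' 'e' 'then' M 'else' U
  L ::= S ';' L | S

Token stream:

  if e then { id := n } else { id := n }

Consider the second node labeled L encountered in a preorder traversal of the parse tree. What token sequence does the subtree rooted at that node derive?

id := n

[S [M if e then [M { [L [S [M id := n]]] }] else [M { [L [S [M id := n]]] }]]]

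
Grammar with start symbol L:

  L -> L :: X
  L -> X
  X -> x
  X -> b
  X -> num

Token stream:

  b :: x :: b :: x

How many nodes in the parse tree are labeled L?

4

[L [L [L [L [X b]] :: [X x]] :: [X b]] :: [X x]]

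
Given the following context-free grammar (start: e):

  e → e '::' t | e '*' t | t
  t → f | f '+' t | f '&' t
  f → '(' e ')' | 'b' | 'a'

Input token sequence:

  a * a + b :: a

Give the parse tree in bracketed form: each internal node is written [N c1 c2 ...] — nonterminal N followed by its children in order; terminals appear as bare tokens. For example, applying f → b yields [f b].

[e [e [e [t [f a]]] * [t [f a] + [t [f b]]]] :: [t [f a]]]

e
e :: t
e * t :: t
t * t :: t
f * t :: t
a * t :: t
a * f + t :: t
a * a + t :: t
a * a + f :: t
a * a + b :: t
a * a + b :: f
a * a + b :: a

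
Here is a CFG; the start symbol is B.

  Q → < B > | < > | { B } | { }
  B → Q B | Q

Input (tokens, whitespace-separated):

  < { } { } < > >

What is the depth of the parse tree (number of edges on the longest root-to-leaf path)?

[B [Q < [B [Q { }] [B [Q { }] [B [Q < >]]]] >]]

6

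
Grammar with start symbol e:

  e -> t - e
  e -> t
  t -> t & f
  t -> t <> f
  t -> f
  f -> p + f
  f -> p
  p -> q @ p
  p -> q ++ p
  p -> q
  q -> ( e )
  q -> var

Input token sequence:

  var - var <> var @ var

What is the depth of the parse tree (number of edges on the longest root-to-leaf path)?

[e [t [f [p [q var]]]] - [e [t [t [f [p [q var]]]] <> [f [p [q var] @ [p [q var]]]]]]]

7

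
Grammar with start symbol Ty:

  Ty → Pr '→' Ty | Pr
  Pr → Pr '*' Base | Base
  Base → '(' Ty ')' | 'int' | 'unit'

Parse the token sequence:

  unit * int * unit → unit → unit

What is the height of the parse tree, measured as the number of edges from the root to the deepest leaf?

5

[Ty [Pr [Pr [Pr [Base unit]] * [Base int]] * [Base unit]] → [Ty [Pr [Base unit]] → [Ty [Pr [Base unit]]]]]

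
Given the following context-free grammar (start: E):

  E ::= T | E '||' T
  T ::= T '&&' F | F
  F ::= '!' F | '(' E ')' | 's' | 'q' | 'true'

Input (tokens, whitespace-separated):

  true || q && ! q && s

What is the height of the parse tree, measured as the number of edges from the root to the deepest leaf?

5

[E [E [T [F true]]] || [T [T [T [F q]] && [F ! [F q]]] && [F s]]]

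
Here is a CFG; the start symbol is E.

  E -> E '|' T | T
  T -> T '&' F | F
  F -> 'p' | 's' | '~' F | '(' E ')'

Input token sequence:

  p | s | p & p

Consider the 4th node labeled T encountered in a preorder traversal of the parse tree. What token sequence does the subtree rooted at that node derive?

p

[E [E [E [T [F p]]] | [T [F s]]] | [T [T [F p]] & [F p]]]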